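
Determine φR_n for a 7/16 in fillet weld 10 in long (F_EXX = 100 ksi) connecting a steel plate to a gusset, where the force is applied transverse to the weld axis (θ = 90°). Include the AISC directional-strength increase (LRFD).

t_e = 0.707 × 0.4375 = 0.3093 in; A_we = 0.3093 × 10 = 3.093 in².
Directional factor: 1.0 + 0.5 sin^1.5(90°) = 1.5.
F_nw = 0.6 × 100 × 1.5 = 90 ksi.
φR_n = 0.75 × 90 × 3.093 = 208.8 kip.

φR_n ≈ 209 kip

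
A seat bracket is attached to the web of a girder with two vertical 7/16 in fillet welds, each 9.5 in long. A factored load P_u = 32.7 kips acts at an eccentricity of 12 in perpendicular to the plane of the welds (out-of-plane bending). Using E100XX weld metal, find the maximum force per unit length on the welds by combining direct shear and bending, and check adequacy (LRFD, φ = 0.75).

f_max ≈ 13.2 kip/in; adequate

E100XX → F_EXX = 100 ksi.
L_w = 2 × 9.5 = 19 in; section modulus (unit throat) S = 2 × L²/6 = 30.08 in².
Direct shear f_v = P/L_w = 32.7/19 = 1.721 kip/in.
Moment M = P × e = 32.7 × 12 = 392.4 kip·in; bending f_b = M/S = 13.04 kip/in.
f_max = √(f_v² + f_b²) = √(1.721² + 13.04²) = 13.16 kip/in.
φr_n = 0.75 × 0.6 × 100 × (0.707 × 0.4375) = 13.92 kip/in → adequate.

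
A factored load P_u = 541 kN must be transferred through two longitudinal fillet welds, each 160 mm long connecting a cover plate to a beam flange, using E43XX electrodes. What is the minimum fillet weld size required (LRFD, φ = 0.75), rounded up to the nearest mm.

E43XX → F_EXX = 430 MPa.
Total weld length L = 320 mm.
Required throat t_e = P_u / (φ × 0.6 F_EXX × L) = 541 / (0.75 × 0.6 × 430 × 320 × 10⁻³) = 8.737 mm.
Required leg w = t_e / 0.707 = 12.36 mm → use 13 mm.

w = 13 mm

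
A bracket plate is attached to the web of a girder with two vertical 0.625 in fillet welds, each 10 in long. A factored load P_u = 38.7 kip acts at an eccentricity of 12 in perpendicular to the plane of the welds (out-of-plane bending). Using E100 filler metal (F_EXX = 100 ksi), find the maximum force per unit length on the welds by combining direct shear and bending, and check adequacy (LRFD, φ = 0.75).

f_max ≈ 14.1 kip/in; adequate

L_w = 2 × 10 = 20 in; section modulus (unit throat) S = 2 × L²/6 = 33.33 in².
Direct shear f_v = P/L_w = 38.7/20 = 1.935 kip/in.
Moment M = P × e = 38.7 × 12 = 464.4 kip·in; bending f_b = M/S = 13.93 kip/in.
f_max = √(f_v² + f_b²) = √(1.935² + 13.93²) = 14.07 kip/in.
φr_n = 0.75 × 0.6 × 100 × (0.707 × 0.625) = 19.88 kip/in → adequate.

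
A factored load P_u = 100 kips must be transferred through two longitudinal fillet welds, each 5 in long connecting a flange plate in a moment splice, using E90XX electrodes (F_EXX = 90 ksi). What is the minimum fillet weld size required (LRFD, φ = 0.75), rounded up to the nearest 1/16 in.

Total weld length L = 10 in.
Required throat t_e = P_u / (φ × 0.6 F_EXX × L) = 100 / (0.75 × 0.6 × 90 × 10) = 0.2469 in.
Required leg w = t_e / 0.707 = 0.3492 in → use 3/8 in.

w = 3/8 in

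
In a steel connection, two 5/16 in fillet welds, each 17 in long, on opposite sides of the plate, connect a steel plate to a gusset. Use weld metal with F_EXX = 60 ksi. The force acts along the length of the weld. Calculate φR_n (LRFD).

φR_n ≈ 203 kip

Effective throat t_e = 0.707 × 0.3125 = 0.2209 in.
Total length L = 34 in; A_we = 0.2209 × 34 = 7.512 in².
F_nw = 0.6 F_EXX = 0.6 × 60 = 36 ksi.
φR_n = 0.75 × 36 × 7.512 = 202.8 kip.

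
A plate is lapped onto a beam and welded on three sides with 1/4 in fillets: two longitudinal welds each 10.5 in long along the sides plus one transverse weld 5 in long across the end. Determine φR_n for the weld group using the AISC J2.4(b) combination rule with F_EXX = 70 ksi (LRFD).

t_e = 0.707 × 0.25 = 0.1767 in.
R_nwl = 0.6 × 70 × 0.1767 × 21 = 155.9 kips (longitudinal, 2 welds).
R_nwt = 0.6 × 70 × 0.1767 × 5 = 37.12 kips (transverse, base value).
(i) R_nwl + R_nwt = 193 kips; (ii) 0.85 R_nwl + 1.5 R_nwt = 188.2 kips.
R_n = max = 193 kips [governs: (i)]; φR_n = 144.8 kips.

φR_n ≈ 145 kips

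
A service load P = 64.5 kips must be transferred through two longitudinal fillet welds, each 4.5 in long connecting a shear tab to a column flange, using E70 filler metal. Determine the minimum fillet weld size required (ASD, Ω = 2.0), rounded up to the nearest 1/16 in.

w = 1/2 in

E70XX → F_EXX = 70 ksi.
Total weld length L = 9 in.
Required throat t_e = P × Ω / (0.6 F_EXX × L) = 64.5 × 2.0 / (0.6 × 70 × 9) = 0.3413 in.
Required leg w = t_e / 0.707 = 0.4827 in → use 1/2 in.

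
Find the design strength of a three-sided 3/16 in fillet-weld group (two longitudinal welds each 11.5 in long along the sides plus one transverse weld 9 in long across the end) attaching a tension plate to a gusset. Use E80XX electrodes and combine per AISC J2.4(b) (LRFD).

φR_n ≈ 158 kip

E80XX → F_EXX = 80 ksi.
t_e = 0.707 × 0.1875 = 0.1326 in.
R_nwl = 0.6 × 80 × 0.1326 × 23 = 146.3 kip (longitudinal, 2 welds).
R_nwt = 0.6 × 80 × 0.1326 × 9 = 57.27 kip (transverse, base value).
(i) R_nwl + R_nwt = 203.6 kip; (ii) 0.85 R_nwl + 1.5 R_nwt = 210.3 kip.
R_n = max = 210.3 kip [governs: (ii)]; φR_n = 157.7 kip.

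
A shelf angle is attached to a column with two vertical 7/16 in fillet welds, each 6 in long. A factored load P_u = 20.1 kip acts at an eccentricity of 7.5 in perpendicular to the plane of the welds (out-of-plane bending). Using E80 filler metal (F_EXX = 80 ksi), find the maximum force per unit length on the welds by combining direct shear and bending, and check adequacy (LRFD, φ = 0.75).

L_w = 2 × 6 = 12 in; section modulus (unit throat) S = 2 × L²/6 = 12 in².
Direct shear f_v = P/L_w = 20.1/12 = 1.675 kip/in.
Moment M = P × e = 20.1 × 7.5 = 150.75 kip·in; bending f_b = M/S = 12.56 kip/in.
f_max = √(f_v² + f_b²) = √(1.675² + 12.56²) = 12.67 kip/in.
φr_n = 0.75 × 0.6 × 80 × (0.707 × 0.4375) = 11.14 kip/in → NOT adequate.

f_max ≈ 12.7 kip/in; NOT adequate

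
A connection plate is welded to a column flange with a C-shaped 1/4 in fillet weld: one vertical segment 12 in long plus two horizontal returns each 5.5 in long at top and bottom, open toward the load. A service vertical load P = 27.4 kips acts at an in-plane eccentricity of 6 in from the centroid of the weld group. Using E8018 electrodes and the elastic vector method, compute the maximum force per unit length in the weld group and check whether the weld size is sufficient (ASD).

f_max ≈ 2.82 kip/in; adequate

E80XX → F_EXX = 80 ksi.
Total weld length L_w = 23 in. Treat welds as unit-width lines.
Centroid: x̄ = 2×5.5×2.75 / 23 = 1.315 in from the vertical weld.
Polar moment about centroid: J = I_x + I_y = [12³/12 + 2×5.5×6²] + [12×1.315² + 2(5.5³/12 + 5.5×1.435²)] = 611.1 in³.
Direct shear f_v = P/L_w = 27.4 / 23 = 1.191 kip/in (vertical).
Torsion M = P·e = 27.4 × 6 = 164.4 kip·in.
Critical point at (x, y) = (4.185, 6) from centroid. f_tx = M·y/J = 1.614 kip/in; f_ty = M·x/J = 1.126 kip/in.
Resultant f_max = √[f_tx² + (f_v + f_ty)²] = √[1.614² + (1.191 + 1.126)²] = 2.824 kip/in.
Capacity per unit length: r_n/Ω = (1/2.0) × 0.6 × 80 × (0.707 × 0.25) = 4.242 kip/in.
2.824 ≤ 4.242 → adequate.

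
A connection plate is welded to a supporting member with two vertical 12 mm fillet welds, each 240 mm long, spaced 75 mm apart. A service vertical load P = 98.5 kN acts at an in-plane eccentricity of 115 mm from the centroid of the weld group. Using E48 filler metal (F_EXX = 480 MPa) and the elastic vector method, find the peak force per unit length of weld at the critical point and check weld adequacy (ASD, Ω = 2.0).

f_max ≈ 574 N/mm; adequate

Total weld length L_w = 480 mm. Treat welds as unit-width lines.
Polar moment about centroid: J = 2[d³/12 + d(b/2)²] = 2[240³/12 + 240×37.5²] = 2979000 mm³.
Direct shear f_v = P/L_w = 98.5×10³ / 480 = 205.2 N/mm (vertical).
Torsion M = P·e = 98.5×10³ × 115 = 11328000 N·mm.
Critical point at (x, y) = (37.5, 120) from centroid. f_tx = M·y/J = 456.3 N/mm; f_ty = M·x/J = 142.6 N/mm.
Resultant f_max = √[f_tx² + (f_v + f_ty)²] = √[456.3² + (205.2 + 142.6)²] = 573.7 N/mm.
Capacity per unit length: r_n/Ω = (1/2.0) × 0.6 × 480 × (0.707 × 12) = 1222 N/mm.
573.7 ≤ 1222 → adequate.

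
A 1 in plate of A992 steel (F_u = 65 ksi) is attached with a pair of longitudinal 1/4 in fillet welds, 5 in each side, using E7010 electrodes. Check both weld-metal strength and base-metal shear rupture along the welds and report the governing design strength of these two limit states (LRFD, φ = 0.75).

φR_n ≈ 55.7 kips (weld metal governs)

E70XX → F_EXX = 70 ksi.
t_e = 0.707 × 0.25 = 0.1767 in; L = 10 in.
Weld metal: φR_n = 0.75 × 0.6 × 70 × 0.1767 × 10 = 55.68 kips.
Base metal (shear rupture): φR_n = 0.75 × 0.6 × 65 × 1 × 10 = 292.5 kips.
Governing: weld metal.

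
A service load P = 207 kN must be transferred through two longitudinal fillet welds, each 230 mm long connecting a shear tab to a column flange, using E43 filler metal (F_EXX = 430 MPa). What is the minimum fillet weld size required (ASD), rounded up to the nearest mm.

Total weld length L = 460 mm.
Required throat t_e = P × Ω / (0.6 F_EXX × L) = 207 × 2.0 / (0.6 × 430 × 460 × 10⁻³) = 3.488 mm.
Required leg w = t_e / 0.707 = 4.934 mm → use 5 mm.

w = 5 mm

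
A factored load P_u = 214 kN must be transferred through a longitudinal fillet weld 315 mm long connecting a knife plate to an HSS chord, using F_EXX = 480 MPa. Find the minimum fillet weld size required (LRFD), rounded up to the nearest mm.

Total weld length L = 315 mm.
Required throat t_e = P_u / (φ × 0.6 F_EXX × L) = 214 / (0.75 × 0.6 × 480 × 315 × 10⁻³) = 3.145 mm.
Required leg w = t_e / 0.707 = 4.449 mm → use 5 mm.

w = 5 mm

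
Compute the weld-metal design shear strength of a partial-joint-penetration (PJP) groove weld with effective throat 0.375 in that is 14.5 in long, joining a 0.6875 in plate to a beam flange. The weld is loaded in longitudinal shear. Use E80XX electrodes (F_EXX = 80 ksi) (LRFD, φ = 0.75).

Effective throat (given) t_e = 0.375 in.
A_we = 0.375 × 14.5 = 5.438 in².
F_nw = 0.6 F_EXX = 48 ksi.
φR_n = 0.75 × 48 × 5.438 = 195.8 kip.

φR_n ≈ 196 kip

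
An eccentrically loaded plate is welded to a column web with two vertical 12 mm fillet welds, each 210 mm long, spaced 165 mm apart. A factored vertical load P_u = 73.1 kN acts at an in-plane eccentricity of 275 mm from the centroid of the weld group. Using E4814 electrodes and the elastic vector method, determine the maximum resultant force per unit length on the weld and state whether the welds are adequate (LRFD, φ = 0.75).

E48XX → F_EXX = 480 MPa.
Total weld length L_w = 420 mm. Treat welds as unit-width lines.
Polar moment about centroid: J = 2[d³/12 + d(b/2)²] = 2[210³/12 + 210×82.5²] = 4402000 mm³.
Direct shear f_v = P/L_w = 73.1×10³ / 420 = 174 N/mm (vertical).
Torsion M = P·e = 73.1×10³ × 275 = 20102000 N·mm.
Critical point at (x, y) = (82.5, 105) from centroid. f_tx = M·y/J = 479.5 N/mm; f_ty = M·x/J = 376.7 N/mm.
Resultant f_max = √[f_tx² + (f_v + f_ty)²] = √[479.5² + (174 + 376.7)²] = 730.3 N/mm.
Capacity per unit length: φr_n = 0.75 × 0.6 × 480 × (0.707 × 12) = 1833 N/mm.
730.3 ≤ 1833 → adequate.

f_max ≈ 730 N/mm; adequate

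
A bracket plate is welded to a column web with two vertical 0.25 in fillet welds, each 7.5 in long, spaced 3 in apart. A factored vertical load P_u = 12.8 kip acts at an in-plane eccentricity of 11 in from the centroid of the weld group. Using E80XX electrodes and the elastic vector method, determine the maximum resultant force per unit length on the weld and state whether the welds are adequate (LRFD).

f_max ≈ 5.84 kip/in; adequate

E80XX → F_EXX = 80 ksi.
Total weld length L_w = 15 in. Treat welds as unit-width lines.
Polar moment about centroid: J = 2[d³/12 + d(b/2)²] = 2[7.5³/12 + 7.5×1.5²] = 104.1 in³.
Direct shear f_v = P/L_w = 12.8 / 15 = 0.8533 kip/in (vertical).
Torsion M = P·e = 12.8 × 11 = 140.8 kip·in.
Critical point at (x, y) = (1.5, 3.75) from centroid. f_tx = M·y/J = 5.074 kip/in; f_ty = M·x/J = 2.03 kip/in.
Resultant f_max = √[f_tx² + (f_v + f_ty)²] = √[5.074² + (0.8533 + 2.03)²] = 5.836 kip/in.
Capacity per unit length: φr_n = 0.75 × 0.6 × 80 × (0.707 × 0.25) = 6.363 kip/in.
5.836 ≤ 6.363 → adequate.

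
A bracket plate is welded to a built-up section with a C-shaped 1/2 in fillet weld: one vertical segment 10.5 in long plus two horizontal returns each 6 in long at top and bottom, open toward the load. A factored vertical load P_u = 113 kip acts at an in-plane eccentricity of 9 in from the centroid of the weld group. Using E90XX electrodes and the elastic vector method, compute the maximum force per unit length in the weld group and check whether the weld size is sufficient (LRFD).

f_max ≈ 17.2 kip/in; NOT adequate

E90XX → F_EXX = 90 ksi.
Total weld length L_w = 22.5 in. Treat welds as unit-width lines.
Centroid: x̄ = 2×6×3 / 22.5 = 1.6 in from the vertical weld.
Polar moment about centroid: J = I_x + I_y = [10.5³/12 + 2×6×5.25²] + [10.5×1.6² + 2(6³/12 + 6×1.4²)] = 513.6 in³.
Direct shear f_v = P/L_w = 113 / 22.5 = 5.022 kip/in (vertical).
Torsion M = P·e = 113 × 9 = 1017 kip·in.
Critical point at (x, y) = (4.4, 5.25) from centroid. f_tx = M·y/J = 10.4 kip/in; f_ty = M·x/J = 8.712 kip/in.
Resultant f_max = √[f_tx² + (f_v + f_ty)²] = √[10.4² + (5.022 + 8.712)²] = 17.22 kip/in.
Capacity per unit length: φr_n = 0.75 × 0.6 × 90 × (0.707 × 0.5) = 14.32 kip/in.
17.22 > 14.32 → NOT adequate.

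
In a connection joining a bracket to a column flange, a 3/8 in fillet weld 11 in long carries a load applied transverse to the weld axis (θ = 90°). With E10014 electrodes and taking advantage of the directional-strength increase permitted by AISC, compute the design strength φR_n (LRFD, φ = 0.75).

E100XX → F_EXX = 100 ksi.
t_e = 0.707 × 0.375 = 0.2651 in; A_we = 0.2651 × 11 = 2.916 in².
Directional factor: 1.0 + 0.5 sin^1.5(90°) = 1.5.
F_nw = 0.6 × 100 × 1.5 = 90 ksi.
φR_n = 0.75 × 90 × 2.916 = 196.9 kips.

φR_n ≈ 197 kips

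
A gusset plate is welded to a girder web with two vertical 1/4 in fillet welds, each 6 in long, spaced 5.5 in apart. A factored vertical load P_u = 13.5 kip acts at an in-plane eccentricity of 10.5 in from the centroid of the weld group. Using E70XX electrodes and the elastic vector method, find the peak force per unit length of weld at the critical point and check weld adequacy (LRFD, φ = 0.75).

f_max ≈ 5.38 kip/in; adequate

E70XX → F_EXX = 70 ksi.
Total weld length L_w = 12 in. Treat welds as unit-width lines.
Polar moment about centroid: J = 2[d³/12 + d(b/2)²] = 2[6³/12 + 6×2.75²] = 126.8 in³.
Direct shear f_v = P/L_w = 13.5 / 12 = 1.125 kip/in (vertical).
Torsion M = P·e = 13.5 × 10.5 = 141.75 kip·in.
Critical point at (x, y) = (2.75, 3) from centroid. f_tx = M·y/J = 3.355 kip/in; f_ty = M·x/J = 3.075 kip/in.
Resultant f_max = √[f_tx² + (f_v + f_ty)²] = √[3.355² + (1.125 + 3.075)²] = 5.376 kip/in.
Capacity per unit length: φr_n = 0.75 × 0.6 × 70 × (0.707 × 0.25) = 5.568 kip/in.
5.376 ≤ 5.568 → adequate.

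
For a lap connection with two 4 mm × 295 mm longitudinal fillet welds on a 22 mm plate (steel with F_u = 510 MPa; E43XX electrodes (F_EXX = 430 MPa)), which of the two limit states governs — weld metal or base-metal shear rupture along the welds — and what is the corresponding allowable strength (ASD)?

t_e = 0.707 × 4 = 2.828 mm; L = 590 mm.
Weld metal: R_n/Ω = (1/2.0) × 0.6 × 430 × 2.828 × 590 × 10⁻³ = 215.2 kN.
Base metal (shear rupture): R_n/Ω = (1/2.0) × 0.6 × 510 × 22 × 590 × 10⁻³ = 1986 kN.
Governing: weld metal.

R_n/Ω ≈ 215 kN (weld metal governs)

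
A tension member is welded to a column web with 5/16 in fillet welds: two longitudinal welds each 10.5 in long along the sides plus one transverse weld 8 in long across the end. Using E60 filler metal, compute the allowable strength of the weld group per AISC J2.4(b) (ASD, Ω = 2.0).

E60XX → F_EXX = 60 ksi.
t_e = 0.707 × 0.3125 = 0.2209 in.
R_nwl = 0.6 × 60 × 0.2209 × 21 = 167 kips (longitudinal, 2 welds).
R_nwt = 0.6 × 60 × 0.2209 × 8 = 63.63 kips (transverse, base value).
(i) R_nwl + R_nwt = 230.7 kips; (ii) 0.85 R_nwl + 1.5 R_nwt = 237.4 kips.
R_n = max = 237.4 kips [governs: (ii)]; R_n/Ω = 118.7 kips.

R_n/Ω ≈ 119 kips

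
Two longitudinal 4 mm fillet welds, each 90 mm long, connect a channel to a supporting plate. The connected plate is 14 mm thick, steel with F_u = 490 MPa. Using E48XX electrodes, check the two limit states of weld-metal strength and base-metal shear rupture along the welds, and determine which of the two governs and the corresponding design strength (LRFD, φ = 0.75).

φR_n ≈ 110 kN (weld metal governs)

E48XX → F_EXX = 480 MPa.
t_e = 0.707 × 4 = 2.828 mm; L = 180 mm.
Weld metal: φR_n = 0.75 × 0.6 × 480 × 2.828 × 180 × 10⁻³ = 110 kN.
Base metal (shear rupture): φR_n = 0.75 × 0.6 × 490 × 14 × 180 × 10⁻³ = 555.7 kN.
Governing: weld metal.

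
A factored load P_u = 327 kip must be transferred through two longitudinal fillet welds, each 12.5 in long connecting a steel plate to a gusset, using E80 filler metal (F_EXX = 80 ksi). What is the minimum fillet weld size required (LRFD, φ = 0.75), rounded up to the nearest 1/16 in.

Total weld length L = 25 in.
Required throat t_e = P_u / (φ × 0.6 F_EXX × L) = 327 / (0.75 × 0.6 × 80 × 25) = 0.3633 in.
Required leg w = t_e / 0.707 = 0.5139 in → use 9/16 in.

w = 9/16 in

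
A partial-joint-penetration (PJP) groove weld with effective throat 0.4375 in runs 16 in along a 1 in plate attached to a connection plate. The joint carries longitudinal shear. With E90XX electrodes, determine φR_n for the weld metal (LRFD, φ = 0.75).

E90XX → F_EXX = 90 ksi.
Effective throat (given) t_e = 0.4375 in.
A_we = 0.4375 × 16 = 7 in².
F_nw = 0.6 F_EXX = 54 ksi.
φR_n = 0.75 × 54 × 7 = 283.5 kips.

φR_n ≈ 284 kips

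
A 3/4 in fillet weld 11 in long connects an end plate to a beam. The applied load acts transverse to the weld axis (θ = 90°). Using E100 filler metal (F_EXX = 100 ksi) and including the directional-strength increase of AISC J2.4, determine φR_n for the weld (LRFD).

φR_n ≈ 394 kip

t_e = 0.707 × 0.75 = 0.5302 in; A_we = 0.5302 × 11 = 5.833 in².
Directional factor: 1.0 + 0.5 sin^1.5(90°) = 1.5.
F_nw = 0.6 × 100 × 1.5 = 90 ksi.
φR_n = 0.75 × 90 × 5.833 = 393.7 kip.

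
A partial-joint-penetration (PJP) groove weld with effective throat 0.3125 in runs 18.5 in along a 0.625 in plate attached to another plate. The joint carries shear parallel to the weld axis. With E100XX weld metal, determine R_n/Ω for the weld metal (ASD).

E100XX → F_EXX = 100 ksi.
Effective throat (given) t_e = 0.3125 in.
A_we = 0.3125 × 18.5 = 5.781 in².
F_nw = 0.6 F_EXX = 60 ksi.
R_n/Ω = (60 × 5.781) / 2.0 = 173.4 kip.

R_n/Ω ≈ 173 kip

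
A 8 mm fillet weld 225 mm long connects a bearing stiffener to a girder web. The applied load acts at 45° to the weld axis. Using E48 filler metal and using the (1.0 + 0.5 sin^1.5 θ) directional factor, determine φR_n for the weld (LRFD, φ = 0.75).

φR_n ≈ 357 kN

E48XX → F_EXX = 480 MPa.
t_e = 0.707 × 8 = 5.656 mm; A_we = 5.656 × 225 = 1273 mm².
Directional factor: 1.0 + 0.5 sin^1.5(45°) = 1.297.
F_nw = 0.6 × 480 × 1.297 = 373.6 MPa.
φR_n = 0.75 × 373.6 × 1273 × 10⁻³ = 356.6 kN.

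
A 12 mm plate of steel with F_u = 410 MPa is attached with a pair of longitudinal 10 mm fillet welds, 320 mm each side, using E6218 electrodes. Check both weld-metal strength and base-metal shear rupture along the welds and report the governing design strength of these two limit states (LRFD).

E62XX → F_EXX = 620 MPa.
t_e = 0.707 × 10 = 7.07 mm; L = 640 mm.
Weld metal: φR_n = 0.75 × 0.6 × 620 × 7.07 × 640 × 10⁻³ = 1262 kN.
Base metal (shear rupture): φR_n = 0.75 × 0.6 × 410 × 12 × 640 × 10⁻³ = 1417 kN.
Governing: weld metal.

φR_n ≈ 1260 kN (weld metal governs)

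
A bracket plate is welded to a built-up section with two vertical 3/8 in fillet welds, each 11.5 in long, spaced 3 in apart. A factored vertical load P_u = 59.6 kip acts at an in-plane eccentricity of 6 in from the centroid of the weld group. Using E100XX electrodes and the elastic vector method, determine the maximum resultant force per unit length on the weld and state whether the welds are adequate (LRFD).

f_max ≈ 8.02 kip/in; adequate

E100XX → F_EXX = 100 ksi.
Total weld length L_w = 23 in. Treat welds as unit-width lines.
Polar moment about centroid: J = 2[d³/12 + d(b/2)²] = 2[11.5³/12 + 11.5×1.5²] = 305.2 in³.
Direct shear f_v = P/L_w = 59.6 / 23 = 2.591 kip/in (vertical).
Torsion M = P·e = 59.6 × 6 = 357.6 kip·in.
Critical point at (x, y) = (1.5, 5.75) from centroid. f_tx = M·y/J = 6.737 kip/in; f_ty = M·x/J = 1.757 kip/in.
Resultant f_max = √[f_tx² + (f_v + f_ty)²] = √[6.737² + (2.591 + 1.757)²] = 8.018 kip/in.
Capacity per unit length: φr_n = 0.75 × 0.6 × 100 × (0.707 × 0.375) = 11.93 kip/in.
8.018 ≤ 11.93 → adequate.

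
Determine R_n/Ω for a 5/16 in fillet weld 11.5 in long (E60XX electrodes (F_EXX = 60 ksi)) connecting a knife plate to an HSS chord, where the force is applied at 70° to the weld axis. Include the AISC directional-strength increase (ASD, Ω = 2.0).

R_n/Ω ≈ 66.6 kips

t_e = 0.707 × 0.3125 = 0.2209 in; A_we = 0.2209 × 11.5 = 2.541 in².
Directional factor: 1.0 + 0.5 sin^1.5(70°) = 1.455.
F_nw = 0.6 × 60 × 1.455 = 52.4 ksi.
R_n/Ω = (52.4 × 2.541) / 2.0 = 66.56 kips.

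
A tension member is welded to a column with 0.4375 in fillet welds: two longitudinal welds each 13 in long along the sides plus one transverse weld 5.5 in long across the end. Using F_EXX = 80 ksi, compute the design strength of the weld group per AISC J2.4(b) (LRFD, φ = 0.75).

φR_n ≈ 351 kips

t_e = 0.707 × 0.4375 = 0.3093 in.
R_nwl = 0.6 × 80 × 0.3093 × 26 = 386 kips (longitudinal, 2 welds).
R_nwt = 0.6 × 80 × 0.3093 × 5.5 = 81.66 kips (transverse, base value).
(i) R_nwl + R_nwt = 467.7 kips; (ii) 0.85 R_nwl + 1.5 R_nwt = 450.6 kips.
R_n = max = 467.7 kips [governs: (i)]; φR_n = 350.8 kips.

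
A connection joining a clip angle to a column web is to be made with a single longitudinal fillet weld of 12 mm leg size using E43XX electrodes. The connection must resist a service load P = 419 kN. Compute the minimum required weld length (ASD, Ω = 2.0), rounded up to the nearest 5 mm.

L = 385 mm

E43XX → F_EXX = 430 MPa.
Throat t_e = 0.707 × 12 = 8.484 mm.
r_n/Ω = (0.6 × 430 × 8.484) / 2.0 = 1094 N/mm = 1.094 kN/mm.
L_req = P / (r_n/Ω) = 419 / 1.094 = 382.8 mm total.
Round up → use L = 385 mm.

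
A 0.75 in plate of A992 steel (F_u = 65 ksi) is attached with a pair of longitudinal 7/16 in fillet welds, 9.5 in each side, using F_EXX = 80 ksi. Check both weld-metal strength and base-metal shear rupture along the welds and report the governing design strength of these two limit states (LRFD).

t_e = 0.707 × 0.4375 = 0.3093 in; L = 19 in.
Weld metal: φR_n = 0.75 × 0.6 × 80 × 0.3093 × 19 = 211.6 kips.
Base metal (shear rupture): φR_n = 0.75 × 0.6 × 65 × 0.75 × 19 = 416.8 kips.
Governing: weld metal.

φR_n ≈ 212 kips (weld metal governs)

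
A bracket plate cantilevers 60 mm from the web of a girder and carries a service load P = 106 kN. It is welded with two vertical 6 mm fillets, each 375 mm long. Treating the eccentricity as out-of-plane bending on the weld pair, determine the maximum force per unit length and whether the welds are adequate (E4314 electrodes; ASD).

f_max ≈ 196 N/mm; adequate

E43XX → F_EXX = 430 MPa.
L_w = 2 × 375 = 750 mm; section modulus (unit throat) S = 2 × L²/6 = 46880 mm².
Direct shear f_v = P/L_w = 106×10³/750 = 141.3 N/mm.
Moment M = P × e = 106×10³ × 60 = 6360000 N·mm; bending f_b = M/S = 135.7 N/mm.
f_max = √(f_v² + f_b²) = √(141.3² + 135.7²) = 195.9 N/mm.
r_n/Ω = (1/2.0) × 0.6 × 430 × (0.707 × 6) = 547.2 N/mm → adequate.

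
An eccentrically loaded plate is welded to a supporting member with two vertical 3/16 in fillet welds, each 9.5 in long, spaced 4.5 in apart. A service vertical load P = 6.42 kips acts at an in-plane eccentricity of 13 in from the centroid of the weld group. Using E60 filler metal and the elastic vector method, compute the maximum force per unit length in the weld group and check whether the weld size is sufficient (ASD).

E60XX → F_EXX = 60 ksi.
Total weld length L_w = 19 in. Treat welds as unit-width lines.
Polar moment about centroid: J = 2[d³/12 + d(b/2)²] = 2[9.5³/12 + 9.5×2.25²] = 239.1 in³.
Direct shear f_v = P/L_w = 6.42 / 19 = 0.3379 kip/in (vertical).
Torsion M = P·e = 6.42 × 13 = 83.46 kip·in.
Critical point at (x, y) = (2.25, 4.75) from centroid. f_tx = M·y/J = 1.658 kip/in; f_ty = M·x/J = 0.7854 kip/in.
Resultant f_max = √[f_tx² + (f_v + f_ty)²] = √[1.658² + (0.3379 + 0.7854)²] = 2.003 kip/in.
Capacity per unit length: r_n/Ω = (1/2.0) × 0.6 × 60 × (0.707 × 0.1875) = 2.386 kip/in.
2.003 ≤ 2.386 → adequate.

f_max ≈ 2 kip/in; adequate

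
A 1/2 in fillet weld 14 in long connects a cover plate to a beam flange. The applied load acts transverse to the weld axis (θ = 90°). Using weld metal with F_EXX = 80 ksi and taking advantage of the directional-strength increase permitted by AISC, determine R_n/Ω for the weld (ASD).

R_n/Ω ≈ 178 kip

t_e = 0.707 × 0.5 = 0.3535 in; A_we = 0.3535 × 14 = 4.949 in².
Directional factor: 1.0 + 0.5 sin^1.5(90°) = 1.5.
F_nw = 0.6 × 80 × 1.5 = 72 ksi.
R_n/Ω = (72 × 4.949) / 2.0 = 178.2 kip.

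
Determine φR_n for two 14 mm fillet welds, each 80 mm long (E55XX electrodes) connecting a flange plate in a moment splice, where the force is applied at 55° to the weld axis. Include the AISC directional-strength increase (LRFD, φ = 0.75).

φR_n ≈ 537 kN

E55XX → F_EXX = 550 MPa.
t_e = 0.707 × 14 = 9.898 mm; A_we = 9.898 × 160 = 1584 mm².
Directional factor: 1.0 + 0.5 sin^1.5(55°) = 1.371.
F_nw = 0.6 × 550 × 1.371 = 452.3 MPa.
φR_n = 0.75 × 452.3 × 1584 × 10⁻³ = 537.3 kN.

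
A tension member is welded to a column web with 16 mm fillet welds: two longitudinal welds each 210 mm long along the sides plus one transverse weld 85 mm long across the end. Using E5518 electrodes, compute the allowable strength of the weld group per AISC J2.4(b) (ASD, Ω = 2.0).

E55XX → F_EXX = 550 MPa.
t_e = 0.707 × 16 = 11.31 mm.
R_nwl = 0.6 × 550 × 11.31 × 420 × 10⁻³ = 1568 kN (longitudinal, 2 welds).
R_nwt = 0.6 × 550 × 11.31 × 85 × 10⁻³ = 317.3 kN (transverse, base value).
(i) R_nwl + R_nwt = 1885 kN; (ii) 0.85 R_nwl + 1.5 R_nwt = 1809 kN.
R_n = max = 1885 kN [governs: (i)]; R_n/Ω = 942.6 kN.

R_n/Ω ≈ 943 kN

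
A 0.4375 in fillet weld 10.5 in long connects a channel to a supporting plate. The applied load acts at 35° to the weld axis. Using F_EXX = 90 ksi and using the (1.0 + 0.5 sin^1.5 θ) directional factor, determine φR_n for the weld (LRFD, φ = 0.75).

φR_n ≈ 160 kip

t_e = 0.707 × 0.4375 = 0.3093 in; A_we = 0.3093 × 10.5 = 3.248 in².
Directional factor: 1.0 + 0.5 sin^1.5(35°) = 1.217.
F_nw = 0.6 × 90 × 1.217 = 65.73 ksi.
φR_n = 0.75 × 65.73 × 3.248 = 160.1 kip.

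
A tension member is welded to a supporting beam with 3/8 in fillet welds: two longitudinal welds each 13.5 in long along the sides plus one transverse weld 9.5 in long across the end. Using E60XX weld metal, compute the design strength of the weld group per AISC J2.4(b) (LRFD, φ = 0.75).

E60XX → F_EXX = 60 ksi.
t_e = 0.707 × 0.375 = 0.2651 in.
R_nwl = 0.6 × 60 × 0.2651 × 27 = 257.7 kip (longitudinal, 2 welds).
R_nwt = 0.6 × 60 × 0.2651 × 9.5 = 90.67 kip (transverse, base value).
(i) R_nwl + R_nwt = 348.4 kip; (ii) 0.85 R_nwl + 1.5 R_nwt = 355.1 kip.
R_n = max = 355.1 kip [governs: (ii)]; φR_n = 266.3 kip.

φR_n ≈ 266 kip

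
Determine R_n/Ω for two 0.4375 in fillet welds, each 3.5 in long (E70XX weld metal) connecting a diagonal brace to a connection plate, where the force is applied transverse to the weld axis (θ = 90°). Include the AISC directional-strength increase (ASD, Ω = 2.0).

R_n/Ω ≈ 68.2 kips

E70XX → F_EXX = 70 ksi.
t_e = 0.707 × 0.4375 = 0.3093 in; A_we = 0.3093 × 7 = 2.165 in².
Directional factor: 1.0 + 0.5 sin^1.5(90°) = 1.5.
F_nw = 0.6 × 70 × 1.5 = 63 ksi.
R_n/Ω = (63 × 2.165) / 2.0 = 68.2 kips.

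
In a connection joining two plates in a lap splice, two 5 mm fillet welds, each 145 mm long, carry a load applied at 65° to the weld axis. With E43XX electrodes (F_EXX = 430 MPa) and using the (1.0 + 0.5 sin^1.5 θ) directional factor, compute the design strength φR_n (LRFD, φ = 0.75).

φR_n ≈ 284 kN

t_e = 0.707 × 5 = 3.535 mm; A_we = 3.535 × 290 = 1025 mm².
Directional factor: 1.0 + 0.5 sin^1.5(65°) = 1.431.
F_nw = 0.6 × 430 × 1.431 = 369.3 MPa.
φR_n = 0.75 × 369.3 × 1025 × 10⁻³ = 283.9 kN.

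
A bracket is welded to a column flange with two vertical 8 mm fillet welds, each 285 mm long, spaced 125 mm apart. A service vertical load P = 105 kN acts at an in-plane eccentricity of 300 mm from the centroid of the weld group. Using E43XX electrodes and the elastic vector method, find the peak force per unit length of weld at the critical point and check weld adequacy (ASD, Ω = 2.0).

E43XX → F_EXX = 430 MPa.
Total weld length L_w = 570 mm. Treat welds as unit-width lines.
Polar moment about centroid: J = 2[d³/12 + d(b/2)²] = 2[285³/12 + 285×62.5²] = 6085000 mm³.
Direct shear f_v = P/L_w = 105×10³ / 570 = 184.2 N/mm (vertical).
Torsion M = P·e = 105×10³ × 300 = 31500000 N·mm.
Critical point at (x, y) = (62.5, 142.5) from centroid. f_tx = M·y/J = 737.7 N/mm; f_ty = M·x/J = 323.6 N/mm.
Resultant f_max = √[f_tx² + (f_v + f_ty)²] = √[737.7² + (184.2 + 323.6)²] = 895.6 N/mm.
Capacity per unit length: r_n/Ω = (1/2.0) × 0.6 × 430 × (0.707 × 8) = 729.6 N/mm.
895.6 > 729.6 → NOT adequate.

f_max ≈ 896 N/mm; NOT adequate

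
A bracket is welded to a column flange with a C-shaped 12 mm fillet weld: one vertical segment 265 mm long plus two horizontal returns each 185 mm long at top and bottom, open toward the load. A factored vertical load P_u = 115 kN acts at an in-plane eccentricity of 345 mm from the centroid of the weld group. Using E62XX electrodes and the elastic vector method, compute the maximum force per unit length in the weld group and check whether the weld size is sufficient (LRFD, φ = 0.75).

E62XX → F_EXX = 620 MPa.
Total weld length L_w = 635 mm. Treat welds as unit-width lines.
Centroid: x̄ = 2×185×92.5 / 635 = 53.9 mm from the vertical weld.
Polar moment about centroid: J = I_x + I_y = [265³/12 + 2×185×132.5²] + [265×53.9² + 2(185³/12 + 185×38.6²)] = 10420000 mm³.
Direct shear f_v = P/L_w = 115×10³ / 635 = 181.1 N/mm (vertical).
Torsion M = P·e = 115×10³ × 345 = 39675000 N·mm.
Critical point at (x, y) = (131.1, 132.5) from centroid. f_tx = M·y/J = 504.4 N/mm; f_ty = M·x/J = 499 N/mm.
Resultant f_max = √[f_tx² + (f_v + f_ty)²] = √[504.4² + (181.1 + 499)²] = 846.7 N/mm.
Capacity per unit length: φr_n = 0.75 × 0.6 × 620 × (0.707 × 12) = 2367 N/mm.
846.7 ≤ 2367 → adequate.

f_max ≈ 847 N/mm; adequate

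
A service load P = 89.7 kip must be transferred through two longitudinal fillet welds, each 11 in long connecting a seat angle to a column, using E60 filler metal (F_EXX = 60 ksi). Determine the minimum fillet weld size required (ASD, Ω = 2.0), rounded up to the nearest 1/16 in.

Total weld length L = 22 in.
Required throat t_e = P × Ω / (0.6 F_EXX × L) = 89.7 × 2.0 / (0.6 × 60 × 22) = 0.2265 in.
Required leg w = t_e / 0.707 = 0.3204 in → use 3/8 in.

w = 3/8 in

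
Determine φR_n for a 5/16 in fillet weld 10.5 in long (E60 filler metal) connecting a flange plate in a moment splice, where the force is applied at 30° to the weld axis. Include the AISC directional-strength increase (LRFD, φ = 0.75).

E60XX → F_EXX = 60 ksi.
t_e = 0.707 × 0.3125 = 0.2209 in; A_we = 0.2209 × 10.5 = 2.32 in².
Directional factor: 1.0 + 0.5 sin^1.5(30°) = 1.177.
F_nw = 0.6 × 60 × 1.177 = 42.36 ksi.
φR_n = 0.75 × 42.36 × 2.32 = 73.71 kip.

φR_n ≈ 73.7 kip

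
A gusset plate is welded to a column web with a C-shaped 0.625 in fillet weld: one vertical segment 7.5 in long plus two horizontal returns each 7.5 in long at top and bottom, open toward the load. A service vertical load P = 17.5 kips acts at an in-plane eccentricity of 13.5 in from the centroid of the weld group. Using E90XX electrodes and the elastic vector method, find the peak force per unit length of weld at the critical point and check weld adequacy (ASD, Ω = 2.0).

E90XX → F_EXX = 90 ksi.
Total weld length L_w = 22.5 in. Treat welds as unit-width lines.
Centroid: x̄ = 2×7.5×3.75 / 22.5 = 2.5 in from the vertical weld.
Polar moment about centroid: J = I_x + I_y = [7.5³/12 + 2×7.5×3.75²] + [7.5×2.5² + 2(7.5³/12 + 7.5×1.25²)] = 386.7 in³.
Direct shear f_v = P/L_w = 17.5 / 22.5 = 0.7778 kip/in (vertical).
Torsion M = P·e = 17.5 × 13.5 = 236.25 kip·in.
Critical point at (x, y) = (5, 3.75) from centroid. f_tx = M·y/J = 2.291 kip/in; f_ty = M·x/J = 3.055 kip/in.
Resultant f_max = √[f_tx² + (f_v + f_ty)²] = √[2.291² + (0.7778 + 3.055)²] = 4.465 kip/in.
Capacity per unit length: r_n/Ω = (1/2.0) × 0.6 × 90 × (0.707 × 0.625) = 11.93 kip/in.
4.465 ≤ 11.93 → adequate.

f_max ≈ 4.46 kip/in; adequate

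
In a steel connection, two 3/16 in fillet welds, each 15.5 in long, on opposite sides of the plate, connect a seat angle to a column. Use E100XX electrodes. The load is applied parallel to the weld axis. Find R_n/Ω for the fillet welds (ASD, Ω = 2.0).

E100XX → F_EXX = 100 ksi.
Effective throat t_e = 0.707 × 0.1875 = 0.1326 in.
Total length L = 31 in; A_we = 0.1326 × 31 = 4.109 in².
F_nw = 0.6 F_EXX = 0.6 × 100 = 60 ksi.
R_n = 60 × 4.109 = 246.6 kip; R_n/Ω = 246.6/2.0 = 123.3 kip.

R_n/Ω ≈ 123 kip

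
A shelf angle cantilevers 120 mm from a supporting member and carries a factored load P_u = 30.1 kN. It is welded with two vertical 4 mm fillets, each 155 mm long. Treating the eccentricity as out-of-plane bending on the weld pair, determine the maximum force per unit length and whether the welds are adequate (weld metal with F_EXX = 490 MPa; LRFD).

L_w = 2 × 155 = 310 mm; section modulus (unit throat) S = 2 × L²/6 = 8008 mm².
Direct shear f_v = P/L_w = 30.1×10³/310 = 97.1 N/mm.
Moment M = P × e = 30.1×10³ × 120 = 3612000 N·mm; bending f_b = M/S = 451 N/mm.
f_max = √(f_v² + f_b²) = √(97.1² + 451²) = 461.4 N/mm.
φr_n = 0.75 × 0.6 × 490 × (0.707 × 4) = 623.6 N/mm → adequate.

f_max ≈ 461 N/mm; adequate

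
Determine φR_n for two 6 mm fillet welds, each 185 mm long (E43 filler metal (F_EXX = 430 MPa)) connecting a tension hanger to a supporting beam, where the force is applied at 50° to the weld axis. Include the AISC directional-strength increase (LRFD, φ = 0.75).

t_e = 0.707 × 6 = 4.242 mm; A_we = 4.242 × 370 = 1570 mm².
Directional factor: 1.0 + 0.5 sin^1.5(50°) = 1.335.
F_nw = 0.6 × 430 × 1.335 = 344.5 MPa.
φR_n = 0.75 × 344.5 × 1570 × 10⁻³ = 405.5 kN.

φR_n ≈ 406 kN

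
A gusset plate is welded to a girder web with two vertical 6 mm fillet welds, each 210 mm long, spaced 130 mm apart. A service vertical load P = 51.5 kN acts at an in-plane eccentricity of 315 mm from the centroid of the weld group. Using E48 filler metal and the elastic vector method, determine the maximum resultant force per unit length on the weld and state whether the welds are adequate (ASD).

E48XX → F_EXX = 480 MPa.
Total weld length L_w = 420 mm. Treat welds as unit-width lines.
Polar moment about centroid: J = 2[d³/12 + d(b/2)²] = 2[210³/12 + 210×65²] = 3318000 mm³.
Direct shear f_v = P/L_w = 51.5×10³ / 420 = 122.6 N/mm (vertical).
Torsion M = P·e = 51.5×10³ × 315 = 16222000 N·mm.
Critical point at (x, y) = (65, 105) from centroid. f_tx = M·y/J = 513.4 N/mm; f_ty = M·x/J = 317.8 N/mm.
Resultant f_max = √[f_tx² + (f_v + f_ty)²] = √[513.4² + (122.6 + 317.8)²] = 676.4 N/mm.
Capacity per unit length: r_n/Ω = (1/2.0) × 0.6 × 480 × (0.707 × 6) = 610.8 N/mm.
676.4 > 610.8 → NOT adequate.

f_max ≈ 676 N/mm; NOT adequate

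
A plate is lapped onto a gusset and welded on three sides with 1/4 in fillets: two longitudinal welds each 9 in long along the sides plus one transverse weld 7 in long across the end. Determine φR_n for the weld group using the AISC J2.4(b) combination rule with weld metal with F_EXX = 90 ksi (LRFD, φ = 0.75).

t_e = 0.707 × 0.25 = 0.1767 in.
R_nwl = 0.6 × 90 × 0.1767 × 18 = 171.8 kips (longitudinal, 2 welds).
R_nwt = 0.6 × 90 × 0.1767 × 7 = 66.81 kips (transverse, base value).
(i) R_nwl + R_nwt = 238.6 kips; (ii) 0.85 R_nwl + 1.5 R_nwt = 246.2 kips.
R_n = max = 246.2 kips [governs: (ii)]; φR_n = 184.7 kips.

φR_n ≈ 185 kips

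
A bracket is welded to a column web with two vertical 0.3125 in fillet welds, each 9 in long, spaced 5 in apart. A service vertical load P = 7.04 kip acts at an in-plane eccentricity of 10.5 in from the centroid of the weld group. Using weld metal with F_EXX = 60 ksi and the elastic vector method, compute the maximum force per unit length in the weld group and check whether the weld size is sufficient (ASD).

Total weld length L_w = 18 in. Treat welds as unit-width lines.
Polar moment about centroid: J = 2[d³/12 + d(b/2)²] = 2[9³/12 + 9×2.5²] = 234 in³.
Direct shear f_v = P/L_w = 7.04 / 18 = 0.3911 kip/in (vertical).
Torsion M = P·e = 7.04 × 10.5 = 73.92 kip·in.
Critical point at (x, y) = (2.5, 4.5) from centroid. f_tx = M·y/J = 1.422 kip/in; f_ty = M·x/J = 0.7897 kip/in.
Resultant f_max = √[f_tx² + (f_v + f_ty)²] = √[1.422² + (0.3911 + 0.7897)²] = 1.848 kip/in.
Capacity per unit length: r_n/Ω = (1/2.0) × 0.6 × 60 × (0.707 × 0.3125) = 3.977 kip/in.
1.848 ≤ 3.977 → adequate.

f_max ≈ 1.85 kip/in; adequate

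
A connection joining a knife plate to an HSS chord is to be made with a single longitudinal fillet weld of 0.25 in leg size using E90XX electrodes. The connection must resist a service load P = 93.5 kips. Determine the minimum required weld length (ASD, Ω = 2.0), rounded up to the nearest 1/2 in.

L = 20 in

E90XX → F_EXX = 90 ksi.
Throat t_e = 0.707 × 0.25 = 0.1767 in.
r_n/Ω = (0.6 × 90 × 0.1767) / 2.0 = 4.772 kip/in.
L_req = P / (r_n/Ω) = 93.5 / 4.772 = 19.59 in total.
Round up → use L = 20 in.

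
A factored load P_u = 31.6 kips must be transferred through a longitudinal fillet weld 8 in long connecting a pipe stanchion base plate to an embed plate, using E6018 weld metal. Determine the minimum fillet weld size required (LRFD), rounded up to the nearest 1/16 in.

w = 1/4 in

E60XX → F_EXX = 60 ksi.
Total weld length L = 8 in.
Required throat t_e = P_u / (φ × 0.6 F_EXX × L) = 31.6 / (0.75 × 0.6 × 60 × 8) = 0.1463 in.
Required leg w = t_e / 0.707 = 0.2069 in → use 1/4 in.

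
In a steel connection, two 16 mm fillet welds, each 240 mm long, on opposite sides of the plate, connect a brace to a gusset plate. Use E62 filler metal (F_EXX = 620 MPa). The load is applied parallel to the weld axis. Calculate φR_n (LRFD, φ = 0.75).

Effective throat t_e = 0.707 × 16 = 11.31 mm.
Total length L = 480 mm; A_we = 11.31 × 480 = 5430 mm².
F_nw = 0.6 F_EXX = 0.6 × 620 = 372 MPa.
φR_n = 0.75 × 372 × 5430 × 10⁻³ = 1515 kN.

φR_n ≈ 1510 kN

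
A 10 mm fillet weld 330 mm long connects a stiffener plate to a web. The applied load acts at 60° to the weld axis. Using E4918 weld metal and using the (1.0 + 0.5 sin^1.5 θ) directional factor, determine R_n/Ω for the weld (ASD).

E49XX → F_EXX = 490 MPa.
t_e = 0.707 × 10 = 7.07 mm; A_we = 7.07 × 330 = 2333 mm².
Directional factor: 1.0 + 0.5 sin^1.5(60°) = 1.403.
F_nw = 0.6 × 490 × 1.403 = 412.5 MPa.
R_n/Ω = (412.5 × 2333) / 2.0 × 10⁻³ = 481.2 kN.

R_n/Ω ≈ 481 kN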